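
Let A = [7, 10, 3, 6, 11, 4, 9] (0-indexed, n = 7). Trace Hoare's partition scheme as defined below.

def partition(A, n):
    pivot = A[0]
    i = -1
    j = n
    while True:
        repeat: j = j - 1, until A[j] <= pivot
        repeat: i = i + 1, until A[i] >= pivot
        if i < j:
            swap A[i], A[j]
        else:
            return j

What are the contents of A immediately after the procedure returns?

pivot=7
j stops at 5 (4), i stops at 0 (7); swap ⇒ [4, 10, 3, 6, 11, 7, 9]
j stops at 3 (6), i stops at 1 (10); swap ⇒ [4, 6, 3, 10, 11, 7, 9]
j stops at 2, i stops at 3; i≥j ⇒ return 2. A=[4, 6, 3, 10, 11, 7, 9]

[4, 6, 3, 10, 11, 7, 9]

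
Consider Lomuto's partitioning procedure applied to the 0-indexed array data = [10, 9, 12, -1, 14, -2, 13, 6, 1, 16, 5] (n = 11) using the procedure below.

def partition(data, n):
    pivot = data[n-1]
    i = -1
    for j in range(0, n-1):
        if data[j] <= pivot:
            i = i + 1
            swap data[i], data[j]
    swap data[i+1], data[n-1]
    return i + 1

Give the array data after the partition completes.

[-1, -2, 1, 5, 14, 9, 13, 6, 12, 16, 10]

pivot=5, i=-1
j=0: 10>5, skip
j=1: 9>5, skip
j=2: 12>5, skip
j=3: -1≤5, i=0, swap(0,3) ⇒ [-1, 9, 12, 10, 14, -2, 13, 6, 1, 16, 5]
j=4: 14>5, skip
j=5: -2≤5, i=1, swap(1,5) ⇒ [-1, -2, 12, 10, 14, 9, 13, 6, 1, 16, 5]
j=6: 13>5, skip
j=7: 6>5, skip
j=8: 1≤5, i=2, swap(2,8) ⇒ [-1, -2, 1, 10, 14, 9, 13, 6, 12, 16, 5]
j=9: 16>5, skip
swap(3,10) ⇒ [-1, -2, 1, 5, 14, 9, 13, 6, 12, 16, 10]; return 3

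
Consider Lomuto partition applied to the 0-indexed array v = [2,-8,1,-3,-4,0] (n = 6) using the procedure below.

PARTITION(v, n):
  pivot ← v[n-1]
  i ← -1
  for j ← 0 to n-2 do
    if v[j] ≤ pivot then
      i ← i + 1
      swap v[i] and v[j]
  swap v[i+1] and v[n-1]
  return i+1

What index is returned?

3

pivot = v[5] = 0; i = -1
j=0: v[0]=2 > 0 → no swap
j=1: v[1]=-8 ≤ 0 → i=0, swap v[0],v[1] → [-8,2,1,-3,-4,0]
j=2: v[2]=1 > 0 → no swap
j=3: v[3]=-3 ≤ 0 → i=1, swap v[1],v[3] → [-8,-3,1,2,-4,0]
j=4: v[4]=-4 ≤ 0 → i=2, swap v[2],v[4] → [-8,-3,-4,2,1,0]
final swap v[3],v[5] → [-8,-3,-4,0,1,2]; return 3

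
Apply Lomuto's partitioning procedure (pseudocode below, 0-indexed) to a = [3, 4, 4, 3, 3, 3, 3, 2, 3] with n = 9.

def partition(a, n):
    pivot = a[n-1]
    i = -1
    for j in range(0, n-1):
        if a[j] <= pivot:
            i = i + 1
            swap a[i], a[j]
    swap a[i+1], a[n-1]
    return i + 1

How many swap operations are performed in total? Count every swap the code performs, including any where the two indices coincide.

7

pivot = a[8] = 3; i = -1
j=0: a[0]=3 ≤ 3 → i=0, swap a[0],a[0] (no change) → [3, 4, 4, 3, 3, 3, 3, 2, 3]
j=1: a[1]=4 > 3 → no swap
j=2: a[2]=4 > 3 → no swap
j=3: a[3]=3 ≤ 3 → i=1, swap a[1],a[3] → [3, 3, 4, 4, 3, 3, 3, 2, 3]
j=4: a[4]=3 ≤ 3 → i=2, swap a[2],a[4] → [3, 3, 3, 4, 4, 3, 3, 2, 3]
j=5: a[5]=3 ≤ 3 → i=3, swap a[3],a[5] → [3, 3, 3, 3, 4, 4, 3, 2, 3]
j=6: a[6]=3 ≤ 3 → i=4, swap a[4],a[6] → [3, 3, 3, 3, 3, 4, 4, 2, 3]
j=7: a[7]=2 ≤ 3 → i=5, swap a[5],a[7] → [3, 3, 3, 3, 3, 2, 4, 4, 3]
final swap a[6],a[8] → [3, 3, 3, 3, 3, 2, 3, 4, 4]; return 6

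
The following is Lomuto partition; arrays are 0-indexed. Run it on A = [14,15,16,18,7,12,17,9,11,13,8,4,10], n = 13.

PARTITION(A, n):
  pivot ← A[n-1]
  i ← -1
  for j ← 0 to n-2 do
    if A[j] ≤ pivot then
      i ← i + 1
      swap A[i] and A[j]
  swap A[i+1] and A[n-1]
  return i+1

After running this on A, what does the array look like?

[7,9,8,4,10,12,17,15,11,13,16,18,14]

pivot = A[12] = 10; i = -1
j=0: A[0]=14 > 10 → no swap
j=1: A[1]=15 > 10 → no swap
j=2: A[2]=16 > 10 → no swap
j=3: A[3]=18 > 10 → no swap
j=4: A[4]=7 ≤ 10 → i=0, swap A[0],A[4] → [7,15,16,18,14,12,17,9,11,13,8,4,10]
j=5: A[5]=12 > 10 → no swap
j=6: A[6]=17 > 10 → no swap
j=7: A[7]=9 ≤ 10 → i=1, swap A[1],A[7] → [7,9,16,18,14,12,17,15,11,13,8,4,10]
j=8: A[8]=11 > 10 → no swap
j=9: A[9]=13 > 10 → no swap
j=10: A[10]=8 ≤ 10 → i=2, swap A[2],A[10] → [7,9,8,18,14,12,17,15,11,13,16,4,10]
j=11: A[11]=4 ≤ 10 → i=3, swap A[3],A[11] → [7,9,8,4,14,12,17,15,11,13,16,18,10]
final swap A[4],A[12] → [7,9,8,4,10,12,17,15,11,13,16,18,14]; return 4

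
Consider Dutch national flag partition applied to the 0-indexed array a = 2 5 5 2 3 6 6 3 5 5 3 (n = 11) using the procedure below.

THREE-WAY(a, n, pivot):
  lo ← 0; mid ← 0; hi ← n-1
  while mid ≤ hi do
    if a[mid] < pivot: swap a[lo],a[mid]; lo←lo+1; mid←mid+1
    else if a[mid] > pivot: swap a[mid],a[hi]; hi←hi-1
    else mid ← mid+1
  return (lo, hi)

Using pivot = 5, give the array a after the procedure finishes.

lo=0 mid=0 hi=10
2<5: swap(0,0), lo=1 mid=1 ⇒ 2 5 5 2 3 6 6 3 5 5 3
5=5: mid=2
5=5: mid=3
2<5: swap(1,3), lo=2 mid=4 ⇒ 2 2 5 5 3 6 6 3 5 5 3
3<5: swap(2,4), lo=3 mid=5 ⇒ 2 2 3 5 5 6 6 3 5 5 3
6>5: swap(5,10), hi=9 ⇒ 2 2 3 5 5 3 6 3 5 5 6
3<5: swap(3,5), lo=4 mid=6 ⇒ 2 2 3 3 5 5 6 3 5 5 6
6>5: swap(6,9), hi=8 ⇒ 2 2 3 3 5 5 5 3 5 6 6
5=5: mid=7
3<5: swap(4,7), lo=5 mid=8 ⇒ 2 2 3 3 3 5 5 5 5 6 6
5=5: mid=9
done. lo=5 hi=8; a=2 2 3 3 3 5 5 5 5 6 6

2 2 3 3 3 5 5 5 5 6 6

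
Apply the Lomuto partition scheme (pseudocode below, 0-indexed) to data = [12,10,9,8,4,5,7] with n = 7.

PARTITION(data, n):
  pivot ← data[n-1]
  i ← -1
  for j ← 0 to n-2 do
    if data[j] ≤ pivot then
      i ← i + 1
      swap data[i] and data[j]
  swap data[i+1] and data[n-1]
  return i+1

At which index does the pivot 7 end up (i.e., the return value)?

2

pivot = data[6] = 7; i = -1
j=0: data[0]=12 > 7 → no swap
j=1: data[1]=10 > 7 → no swap
j=2: data[2]=9 > 7 → no swap
j=3: data[3]=8 > 7 → no swap
j=4: data[4]=4 ≤ 7 → i=0, swap data[0],data[4] → [4,10,9,8,12,5,7]
j=5: data[5]=5 ≤ 7 → i=1, swap data[1],data[5] → [4,5,9,8,12,10,7]
final swap data[2],data[6] → [4,5,7,8,12,10,9]; return 2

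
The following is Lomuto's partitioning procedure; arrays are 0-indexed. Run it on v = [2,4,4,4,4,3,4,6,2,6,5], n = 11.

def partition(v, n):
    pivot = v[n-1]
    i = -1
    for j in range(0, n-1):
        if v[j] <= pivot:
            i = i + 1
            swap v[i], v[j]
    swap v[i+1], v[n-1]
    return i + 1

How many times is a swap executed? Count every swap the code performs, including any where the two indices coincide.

pivot=5, i=-1
j=0: 2≤5, i=0, swap(0,0) ⇒ [2,4,4,4,4,3,4,6,2,6,5]
j=1: 4≤5, i=1, swap(1,1) ⇒ [2,4,4,4,4,3,4,6,2,6,5]
j=2: 4≤5, i=2, swap(2,2) ⇒ [2,4,4,4,4,3,4,6,2,6,5]
j=3: 4≤5, i=3, swap(3,3) ⇒ [2,4,4,4,4,3,4,6,2,6,5]
j=4: 4≤5, i=4, swap(4,4) ⇒ [2,4,4,4,4,3,4,6,2,6,5]
j=5: 3≤5, i=5, swap(5,5) ⇒ [2,4,4,4,4,3,4,6,2,6,5]
j=6: 4≤5, i=6, swap(6,6) ⇒ [2,4,4,4,4,3,4,6,2,6,5]
j=7: 6>5, skip
j=8: 2≤5, i=7, swap(7,8) ⇒ [2,4,4,4,4,3,4,2,6,6,5]
j=9: 6>5, skip
swap(8,10) ⇒ [2,4,4,4,4,3,4,2,5,6,6]; return 8

9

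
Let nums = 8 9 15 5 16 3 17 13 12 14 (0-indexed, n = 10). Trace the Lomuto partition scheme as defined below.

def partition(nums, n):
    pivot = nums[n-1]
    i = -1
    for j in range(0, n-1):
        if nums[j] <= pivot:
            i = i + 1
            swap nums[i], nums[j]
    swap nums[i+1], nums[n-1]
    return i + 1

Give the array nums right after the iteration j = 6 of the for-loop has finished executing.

8 9 5 3 16 15 17 13 12 14

pivot=14, i=-1
j=0: 8≤14, i=0, swap(0,0) ⇒ 8 9 15 5 16 3 17 13 12 14
j=1: 9≤14, i=1, swap(1,1) ⇒ 8 9 15 5 16 3 17 13 12 14
j=2: 15>14, skip
j=3: 5≤14, i=2, swap(2,3) ⇒ 8 9 5 15 16 3 17 13 12 14
j=4: 16>14, skip
j=5: 3≤14, i=3, swap(3,5) ⇒ 8 9 5 3 16 15 17 13 12 14
j=6: 17>14, skip
(after j=6) nums = 8 9 5 3 16 15 17 13 12 14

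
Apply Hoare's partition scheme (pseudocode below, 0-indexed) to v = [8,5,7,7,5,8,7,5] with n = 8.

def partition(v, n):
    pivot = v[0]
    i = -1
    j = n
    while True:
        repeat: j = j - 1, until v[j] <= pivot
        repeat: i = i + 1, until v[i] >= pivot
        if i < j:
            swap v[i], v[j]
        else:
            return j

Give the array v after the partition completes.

[5,5,7,7,5,7,8,8]

pivot = v[0] = 8; i = -1, j = 8
j→7 (v[7]=5≤8), i→0 (v[0]=8≥8); i<j, swap → [5,5,7,7,5,8,7,8]
j→6 (v[6]=7≤8), i→5 (v[5]=8≥8); i<j, swap → [5,5,7,7,5,7,8,8]
j→5, i→6; i≥j, return j=5. v = [5,5,7,7,5,7,8,8]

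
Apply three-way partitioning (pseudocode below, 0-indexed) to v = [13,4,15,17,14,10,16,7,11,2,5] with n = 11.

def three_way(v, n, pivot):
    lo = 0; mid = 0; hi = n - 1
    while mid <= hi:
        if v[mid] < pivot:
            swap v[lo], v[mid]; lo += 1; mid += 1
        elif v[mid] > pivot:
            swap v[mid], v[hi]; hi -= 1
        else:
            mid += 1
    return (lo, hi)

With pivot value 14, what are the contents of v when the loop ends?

pivot = 14; lo=0, mid=0, hi=10
v[mid]=13<14: swap v[0],v[0]; lo=1,mid=1 → [13,4,15,17,14,10,16,7,11,2,5]
v[mid]=4<14: swap v[1],v[1]; lo=2,mid=2 → [13,4,15,17,14,10,16,7,11,2,5]
v[mid]=15>14: swap v[2],v[10]; hi=9 → [13,4,5,17,14,10,16,7,11,2,15]
v[mid]=5<14: swap v[2],v[2]; lo=3,mid=3 → [13,4,5,17,14,10,16,7,11,2,15]
v[mid]=17>14: swap v[3],v[9]; hi=8 → [13,4,5,2,14,10,16,7,11,17,15]
v[mid]=2<14: swap v[3],v[3]; lo=4,mid=4 → [13,4,5,2,14,10,16,7,11,17,15]
v[mid]=14=14: mid=5
v[mid]=10<14: swap v[4],v[5]; lo=5,mid=6 → [13,4,5,2,10,14,16,7,11,17,15]
v[mid]=16>14: swap v[6],v[8]; hi=7 → [13,4,5,2,10,14,11,7,16,17,15]
v[mid]=11<14: swap v[5],v[6]; lo=6,mid=7 → [13,4,5,2,10,11,14,7,16,17,15]
v[mid]=7<14: swap v[6],v[7]; lo=7,mid=8 → [13,4,5,2,10,11,7,14,16,17,15]
end: lo=7, hi=7; v = [13,4,5,2,10,11,7,14,16,17,15]

[13,4,5,2,10,11,7,14,16,17,15]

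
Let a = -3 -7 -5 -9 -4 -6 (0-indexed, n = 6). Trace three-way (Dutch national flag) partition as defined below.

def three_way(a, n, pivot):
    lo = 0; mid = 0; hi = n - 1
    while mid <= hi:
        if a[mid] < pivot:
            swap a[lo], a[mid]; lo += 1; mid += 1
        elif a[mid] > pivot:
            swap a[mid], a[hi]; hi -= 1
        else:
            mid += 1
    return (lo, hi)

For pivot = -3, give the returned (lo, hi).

lo=0 mid=0 hi=5
-3=-3: mid=1
-7<-3: swap(0,1), lo=1 mid=2 ⇒ -7 -3 -5 -9 -4 -6
-5<-3: swap(1,2), lo=2 mid=3 ⇒ -7 -5 -3 -9 -4 -6
-9<-3: swap(2,3), lo=3 mid=4 ⇒ -7 -5 -9 -3 -4 -6
-4<-3: swap(3,4), lo=4 mid=5 ⇒ -7 -5 -9 -4 -3 -6
-6<-3: swap(4,5), lo=5 mid=6 ⇒ -7 -5 -9 -4 -6 -3
done. lo=5 hi=5; a=-7 -5 -9 -4 -6 -3

(5, 5)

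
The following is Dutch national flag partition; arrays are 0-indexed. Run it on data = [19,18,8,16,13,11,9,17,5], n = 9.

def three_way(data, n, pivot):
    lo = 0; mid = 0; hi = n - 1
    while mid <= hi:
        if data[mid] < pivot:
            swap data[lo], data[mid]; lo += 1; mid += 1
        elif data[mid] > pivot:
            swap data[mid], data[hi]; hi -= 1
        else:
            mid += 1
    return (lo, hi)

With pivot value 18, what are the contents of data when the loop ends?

pivot = 18; lo=0, mid=0, hi=8
data[mid]=19>18: swap data[0],data[8]; hi=7 → [5,18,8,16,13,11,9,17,19]
data[mid]=5<18: swap data[0],data[0]; lo=1,mid=1 → [5,18,8,16,13,11,9,17,19]
data[mid]=18=18: mid=2
data[mid]=8<18: swap data[1],data[2]; lo=2,mid=3 → [5,8,18,16,13,11,9,17,19]
data[mid]=16<18: swap data[2],data[3]; lo=3,mid=4 → [5,8,16,18,13,11,9,17,19]
data[mid]=13<18: swap data[3],data[4]; lo=4,mid=5 → [5,8,16,13,18,11,9,17,19]
data[mid]=11<18: swap data[4],data[5]; lo=5,mid=6 → [5,8,16,13,11,18,9,17,19]
data[mid]=9<18: swap data[5],data[6]; lo=6,mid=7 → [5,8,16,13,11,9,18,17,19]
data[mid]=17<18: swap data[6],data[7]; lo=7,mid=8 → [5,8,16,13,11,9,17,18,19]
end: lo=7, hi=7; data = [5,8,16,13,11,9,17,18,19]

[5,8,16,13,11,9,17,18,19]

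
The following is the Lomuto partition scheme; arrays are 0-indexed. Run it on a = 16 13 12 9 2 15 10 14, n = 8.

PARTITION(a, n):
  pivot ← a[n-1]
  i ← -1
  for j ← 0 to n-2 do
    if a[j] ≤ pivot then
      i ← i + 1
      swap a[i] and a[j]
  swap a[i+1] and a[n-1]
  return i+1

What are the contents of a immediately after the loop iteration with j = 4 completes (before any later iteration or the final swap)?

13 12 9 2 16 15 10 14

pivot = a[7] = 14; i = -1
j=0: a[0]=16 > 14 → no swap
j=1: a[1]=13 ≤ 14 → i=0, swap a[0],a[1] → 13 16 12 9 2 15 10 14
j=2: a[2]=12 ≤ 14 → i=1, swap a[1],a[2] → 13 12 16 9 2 15 10 14
j=3: a[3]=9 ≤ 14 → i=2, swap a[2],a[3] → 13 12 9 16 2 15 10 14
j=4: a[4]=2 ≤ 14 → i=3, swap a[3],a[4] → 13 12 9 2 16 15 10 14
(after j=4) a = 13 12 9 2 16 15 10 14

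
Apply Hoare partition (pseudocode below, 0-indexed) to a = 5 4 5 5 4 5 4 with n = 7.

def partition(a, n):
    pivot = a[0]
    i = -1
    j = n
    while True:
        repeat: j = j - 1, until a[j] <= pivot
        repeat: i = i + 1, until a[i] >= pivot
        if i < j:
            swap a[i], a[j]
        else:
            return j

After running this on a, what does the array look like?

pivot = a[0] = 5; i = -1, j = 7
j→6 (a[6]=4≤5), i→0 (a[0]=5≥5); i<j, swap → 4 4 5 5 4 5 5
j→5 (a[5]=5≤5), i→2 (a[2]=5≥5); i<j, swap → 4 4 5 5 4 5 5
j→4 (a[4]=4≤5), i→3 (a[3]=5≥5); i<j, swap → 4 4 5 4 5 5 5
j→3, i→4; i≥j, return j=3. a = 4 4 5 4 5 5 5

4 4 5 4 5 5 5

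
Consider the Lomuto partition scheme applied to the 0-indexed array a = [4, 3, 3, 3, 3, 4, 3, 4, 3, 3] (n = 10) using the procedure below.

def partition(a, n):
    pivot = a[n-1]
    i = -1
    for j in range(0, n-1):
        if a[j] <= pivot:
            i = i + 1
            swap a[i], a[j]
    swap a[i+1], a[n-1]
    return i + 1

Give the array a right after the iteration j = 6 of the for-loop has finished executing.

pivot = a[9] = 3; i = -1
j=0: a[0]=4 > 3 → no swap
j=1: a[1]=3 ≤ 3 → i=0, swap a[0],a[1] → [3, 4, 3, 3, 3, 4, 3, 4, 3, 3]
j=2: a[2]=3 ≤ 3 → i=1, swap a[1],a[2] → [3, 3, 4, 3, 3, 4, 3, 4, 3, 3]
j=3: a[3]=3 ≤ 3 → i=2, swap a[2],a[3] → [3, 3, 3, 4, 3, 4, 3, 4, 3, 3]
j=4: a[4]=3 ≤ 3 → i=3, swap a[3],a[4] → [3, 3, 3, 3, 4, 4, 3, 4, 3, 3]
j=5: a[5]=4 > 3 → no swap
j=6: a[6]=3 ≤ 3 → i=4, swap a[4],a[6] → [3, 3, 3, 3, 3, 4, 4, 4, 3, 3]
(after j=6) a = [3, 3, 3, 3, 3, 4, 4, 4, 3, 3]

[3, 3, 3, 3, 3, 4, 4, 4, 3, 3]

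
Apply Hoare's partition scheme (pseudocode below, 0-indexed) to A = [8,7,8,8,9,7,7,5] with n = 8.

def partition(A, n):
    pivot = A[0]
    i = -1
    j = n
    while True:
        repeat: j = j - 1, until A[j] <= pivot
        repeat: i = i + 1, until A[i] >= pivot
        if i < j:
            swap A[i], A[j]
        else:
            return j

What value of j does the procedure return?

3

pivot=8
j stops at 7 (5), i stops at 0 (8); swap ⇒ [5,7,8,8,9,7,7,8]
j stops at 6 (7), i stops at 2 (8); swap ⇒ [5,7,7,8,9,7,8,8]
j stops at 5 (7), i stops at 3 (8); swap ⇒ [5,7,7,7,9,8,8,8]
j stops at 3, i stops at 4; i≥j ⇒ return 3. A=[5,7,7,7,9,8,8,8]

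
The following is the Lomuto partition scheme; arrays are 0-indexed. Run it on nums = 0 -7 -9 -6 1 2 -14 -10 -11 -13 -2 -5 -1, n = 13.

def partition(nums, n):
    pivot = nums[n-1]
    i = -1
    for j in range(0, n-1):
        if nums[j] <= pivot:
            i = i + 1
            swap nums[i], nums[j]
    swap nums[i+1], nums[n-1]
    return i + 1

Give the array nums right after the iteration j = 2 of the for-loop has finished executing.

-7 -9 0 -6 1 2 -14 -10 -11 -13 -2 -5 -1

pivot=-1, i=-1
j=0: 0>-1, skip
j=1: -7≤-1, i=0, swap(0,1) ⇒ -7 0 -9 -6 1 2 -14 -10 -11 -13 -2 -5 -1
j=2: -9≤-1, i=1, swap(1,2) ⇒ -7 -9 0 -6 1 2 -14 -10 -11 -13 -2 -5 -1
(after j=2) nums = -7 -9 0 -6 1 2 -14 -10 -11 -13 -2 -5 -1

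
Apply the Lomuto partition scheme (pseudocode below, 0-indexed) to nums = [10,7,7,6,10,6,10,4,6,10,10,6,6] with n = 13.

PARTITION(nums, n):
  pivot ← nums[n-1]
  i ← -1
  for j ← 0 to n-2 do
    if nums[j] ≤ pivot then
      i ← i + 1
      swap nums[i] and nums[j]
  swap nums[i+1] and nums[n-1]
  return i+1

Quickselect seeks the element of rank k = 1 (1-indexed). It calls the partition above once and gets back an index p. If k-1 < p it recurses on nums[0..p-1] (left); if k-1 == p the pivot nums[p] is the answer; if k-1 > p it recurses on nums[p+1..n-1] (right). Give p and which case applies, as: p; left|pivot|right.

pivot=6, i=-1
j=0: 10>6, skip
j=1: 7>6, skip
j=2: 7>6, skip
j=3: 6≤6, i=0, swap(0,3) ⇒ [6,7,7,10,10,6,10,4,6,10,10,6,6]
j=4: 10>6, skip
j=5: 6≤6, i=1, swap(1,5) ⇒ [6,6,7,10,10,7,10,4,6,10,10,6,6]
j=6: 10>6, skip
j=7: 4≤6, i=2, swap(2,7) ⇒ [6,6,4,10,10,7,10,7,6,10,10,6,6]
j=8: 6≤6, i=3, swap(3,8) ⇒ [6,6,4,6,10,7,10,7,10,10,10,6,6]
j=9: 10>6, skip
j=10: 10>6, skip
j=11: 6≤6, i=4, swap(4,11) ⇒ [6,6,4,6,6,7,10,7,10,10,10,10,6]
swap(5,12) ⇒ [6,6,4,6,6,6,10,7,10,10,10,10,7]; return 5
p = 5; k-1 = 0 < 5 ⇒ left

5; left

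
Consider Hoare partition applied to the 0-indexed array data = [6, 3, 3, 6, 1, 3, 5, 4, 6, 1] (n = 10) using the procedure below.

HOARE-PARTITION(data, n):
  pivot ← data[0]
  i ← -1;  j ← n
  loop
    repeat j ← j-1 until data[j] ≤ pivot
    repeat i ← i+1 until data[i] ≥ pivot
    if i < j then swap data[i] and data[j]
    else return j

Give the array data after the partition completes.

[1, 3, 3, 6, 1, 3, 5, 4, 6, 6]

pivot=6
j stops at 9 (1), i stops at 0 (6); swap ⇒ [1, 3, 3, 6, 1, 3, 5, 4, 6, 6]
j stops at 8 (6), i stops at 3 (6); swap ⇒ [1, 3, 3, 6, 1, 3, 5, 4, 6, 6]
j stops at 7, i stops at 8; i≥j ⇒ return 7. data=[1, 3, 3, 6, 1, 3, 5, 4, 6, 6]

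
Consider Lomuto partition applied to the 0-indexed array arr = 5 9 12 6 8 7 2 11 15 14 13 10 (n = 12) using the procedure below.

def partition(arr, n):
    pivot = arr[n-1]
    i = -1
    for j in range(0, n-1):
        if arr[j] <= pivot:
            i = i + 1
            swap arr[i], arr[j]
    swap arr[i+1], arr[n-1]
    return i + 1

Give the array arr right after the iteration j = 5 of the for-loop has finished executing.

pivot = arr[11] = 10; i = -1
j=0: arr[0]=5 ≤ 10 → i=0, swap arr[0],arr[0] (no change) → 5 9 12 6 8 7 2 11 15 14 13 10
j=1: arr[1]=9 ≤ 10 → i=1, swap arr[1],arr[1] (no change) → 5 9 12 6 8 7 2 11 15 14 13 10
j=2: arr[2]=12 > 10 → no swap
j=3: arr[3]=6 ≤ 10 → i=2, swap arr[2],arr[3] → 5 9 6 12 8 7 2 11 15 14 13 10
j=4: arr[4]=8 ≤ 10 → i=3, swap arr[3],arr[4] → 5 9 6 8 12 7 2 11 15 14 13 10
j=5: arr[5]=7 ≤ 10 → i=4, swap arr[4],arr[5] → 5 9 6 8 7 12 2 11 15 14 13 10
(after j=5) arr = 5 9 6 8 7 12 2 11 15 14 13 10

5 9 6 8 7 12 2 11 15 14 13 10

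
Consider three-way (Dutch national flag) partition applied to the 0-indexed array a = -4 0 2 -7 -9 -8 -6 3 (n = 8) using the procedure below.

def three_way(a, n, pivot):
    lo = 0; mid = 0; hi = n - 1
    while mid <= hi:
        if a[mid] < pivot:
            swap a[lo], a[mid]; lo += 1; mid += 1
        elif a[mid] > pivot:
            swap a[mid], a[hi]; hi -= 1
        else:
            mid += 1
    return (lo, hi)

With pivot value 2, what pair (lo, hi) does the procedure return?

(6, 6)

pivot = 2; lo=0, mid=0, hi=7
a[mid]=-4<2: swap a[0],a[0]; lo=1,mid=1 → -4 0 2 -7 -9 -8 -6 3
a[mid]=0<2: swap a[1],a[1]; lo=2,mid=2 → -4 0 2 -7 -9 -8 -6 3
a[mid]=2=2: mid=3
a[mid]=-7<2: swap a[2],a[3]; lo=3,mid=4 → -4 0 -7 2 -9 -8 -6 3
a[mid]=-9<2: swap a[3],a[4]; lo=4,mid=5 → -4 0 -7 -9 2 -8 -6 3
a[mid]=-8<2: swap a[4],a[5]; lo=5,mid=6 → -4 0 -7 -9 -8 2 -6 3
a[mid]=-6<2: swap a[5],a[6]; lo=6,mid=7 → -4 0 -7 -9 -8 -6 2 3
a[mid]=3>2: swap a[7],a[7]; hi=6 → -4 0 -7 -9 -8 -6 2 3
end: lo=6, hi=6; a = -4 0 -7 -9 -8 -6 2 3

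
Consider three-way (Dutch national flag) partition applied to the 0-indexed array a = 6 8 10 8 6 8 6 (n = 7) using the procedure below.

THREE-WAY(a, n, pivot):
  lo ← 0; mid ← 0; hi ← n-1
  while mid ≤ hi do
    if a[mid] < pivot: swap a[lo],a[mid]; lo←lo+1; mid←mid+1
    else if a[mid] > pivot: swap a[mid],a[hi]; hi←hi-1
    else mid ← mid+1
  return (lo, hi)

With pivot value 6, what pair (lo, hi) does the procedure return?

pivot = 6; lo=0, mid=0, hi=6
a[mid]=6=6: mid=1
a[mid]=8>6: swap a[1],a[6]; hi=5 → 6 6 10 8 6 8 8
a[mid]=6=6: mid=2
a[mid]=10>6: swap a[2],a[5]; hi=4 → 6 6 8 8 6 10 8
a[mid]=8>6: swap a[2],a[4]; hi=3 → 6 6 6 8 8 10 8
a[mid]=6=6: mid=3
a[mid]=8>6: swap a[3],a[3]; hi=2 → 6 6 6 8 8 10 8
end: lo=0, hi=2; a = 6 6 6 8 8 10 8

(0, 2)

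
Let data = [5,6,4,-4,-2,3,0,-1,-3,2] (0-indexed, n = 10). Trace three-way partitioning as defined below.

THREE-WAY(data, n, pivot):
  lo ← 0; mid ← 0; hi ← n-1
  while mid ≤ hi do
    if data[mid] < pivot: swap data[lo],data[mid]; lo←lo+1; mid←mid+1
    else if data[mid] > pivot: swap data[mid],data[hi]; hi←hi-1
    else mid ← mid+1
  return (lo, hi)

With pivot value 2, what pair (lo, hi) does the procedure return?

pivot = 2; lo=0, mid=0, hi=9
data[mid]=5>2: swap data[0],data[9]; hi=8 → [2,6,4,-4,-2,3,0,-1,-3,5]
data[mid]=2=2: mid=1
data[mid]=6>2: swap data[1],data[8]; hi=7 → [2,-3,4,-4,-2,3,0,-1,6,5]
data[mid]=-3<2: swap data[0],data[1]; lo=1,mid=2 → [-3,2,4,-4,-2,3,0,-1,6,5]
data[mid]=4>2: swap data[2],data[7]; hi=6 → [-3,2,-1,-4,-2,3,0,4,6,5]
data[mid]=-1<2: swap data[1],data[2]; lo=2,mid=3 → [-3,-1,2,-4,-2,3,0,4,6,5]
data[mid]=-4<2: swap data[2],data[3]; lo=3,mid=4 → [-3,-1,-4,2,-2,3,0,4,6,5]
data[mid]=-2<2: swap data[3],data[4]; lo=4,mid=5 → [-3,-1,-4,-2,2,3,0,4,6,5]
data[mid]=3>2: swap data[5],data[6]; hi=5 → [-3,-1,-4,-2,2,0,3,4,6,5]
data[mid]=0<2: swap data[4],data[5]; lo=5,mid=6 → [-3,-1,-4,-2,0,2,3,4,6,5]
end: lo=5, hi=5; data = [-3,-1,-4,-2,0,2,3,4,6,5]

(5, 5)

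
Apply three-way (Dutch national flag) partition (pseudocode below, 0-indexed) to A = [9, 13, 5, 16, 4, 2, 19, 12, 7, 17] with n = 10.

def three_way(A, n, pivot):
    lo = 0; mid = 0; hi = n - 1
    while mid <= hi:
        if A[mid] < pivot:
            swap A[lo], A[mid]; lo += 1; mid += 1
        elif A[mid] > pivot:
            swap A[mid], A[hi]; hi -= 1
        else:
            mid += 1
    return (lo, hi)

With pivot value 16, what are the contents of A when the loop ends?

[9, 13, 5, 4, 2, 7, 12, 16, 17, 19]

pivot = 16; lo=0, mid=0, hi=9
A[mid]=9<16: swap A[0],A[0]; lo=1,mid=1 → [9, 13, 5, 16, 4, 2, 19, 12, 7, 17]
A[mid]=13<16: swap A[1],A[1]; lo=2,mid=2 → [9, 13, 5, 16, 4, 2, 19, 12, 7, 17]
A[mid]=5<16: swap A[2],A[2]; lo=3,mid=3 → [9, 13, 5, 16, 4, 2, 19, 12, 7, 17]
A[mid]=16=16: mid=4
A[mid]=4<16: swap A[3],A[4]; lo=4,mid=5 → [9, 13, 5, 4, 16, 2, 19, 12, 7, 17]
A[mid]=2<16: swap A[4],A[5]; lo=5,mid=6 → [9, 13, 5, 4, 2, 16, 19, 12, 7, 17]
A[mid]=19>16: swap A[6],A[9]; hi=8 → [9, 13, 5, 4, 2, 16, 17, 12, 7, 19]
A[mid]=17>16: swap A[6],A[8]; hi=7 → [9, 13, 5, 4, 2, 16, 7, 12, 17, 19]
A[mid]=7<16: swap A[5],A[6]; lo=6,mid=7 → [9, 13, 5, 4, 2, 7, 16, 12, 17, 19]
A[mid]=12<16: swap A[6],A[7]; lo=7,mid=8 → [9, 13, 5, 4, 2, 7, 12, 16, 17, 19]
end: lo=7, hi=7; A = [9, 13, 5, 4, 2, 7, 12, 16, 17, 19]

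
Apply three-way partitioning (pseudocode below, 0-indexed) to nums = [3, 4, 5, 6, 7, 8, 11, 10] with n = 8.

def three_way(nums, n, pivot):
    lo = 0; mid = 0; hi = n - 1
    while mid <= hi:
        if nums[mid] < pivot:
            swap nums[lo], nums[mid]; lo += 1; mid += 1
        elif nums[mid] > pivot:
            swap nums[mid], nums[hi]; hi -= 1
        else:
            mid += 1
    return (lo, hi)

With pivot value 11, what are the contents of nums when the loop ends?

lo=0 mid=0 hi=7
3<11: swap(0,0), lo=1 mid=1 ⇒ [3, 4, 5, 6, 7, 8, 11, 10]
4<11: swap(1,1), lo=2 mid=2 ⇒ [3, 4, 5, 6, 7, 8, 11, 10]
5<11: swap(2,2), lo=3 mid=3 ⇒ [3, 4, 5, 6, 7, 8, 11, 10]
6<11: swap(3,3), lo=4 mid=4 ⇒ [3, 4, 5, 6, 7, 8, 11, 10]
7<11: swap(4,4), lo=5 mid=5 ⇒ [3, 4, 5, 6, 7, 8, 11, 10]
8<11: swap(5,5), lo=6 mid=6 ⇒ [3, 4, 5, 6, 7, 8, 11, 10]
11=11: mid=7
10<11: swap(6,7), lo=7 mid=8 ⇒ [3, 4, 5, 6, 7, 8, 10, 11]
done. lo=7 hi=7; nums=[3, 4, 5, 6, 7, 8, 10, 11]

[3, 4, 5, 6, 7, 8, 10, 11]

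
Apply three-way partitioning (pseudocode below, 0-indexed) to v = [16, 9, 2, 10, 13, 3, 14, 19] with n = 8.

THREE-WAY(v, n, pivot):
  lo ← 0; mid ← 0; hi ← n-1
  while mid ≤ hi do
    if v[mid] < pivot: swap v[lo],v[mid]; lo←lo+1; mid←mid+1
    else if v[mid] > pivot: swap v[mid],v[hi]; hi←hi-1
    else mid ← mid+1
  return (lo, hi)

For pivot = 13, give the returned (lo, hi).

lo=0 mid=0 hi=7
16>13: swap(0,7), hi=6 ⇒ [19, 9, 2, 10, 13, 3, 14, 16]
19>13: swap(0,6), hi=5 ⇒ [14, 9, 2, 10, 13, 3, 19, 16]
14>13: swap(0,5), hi=4 ⇒ [3, 9, 2, 10, 13, 14, 19, 16]
3<13: swap(0,0), lo=1 mid=1 ⇒ [3, 9, 2, 10, 13, 14, 19, 16]
9<13: swap(1,1), lo=2 mid=2 ⇒ [3, 9, 2, 10, 13, 14, 19, 16]
2<13: swap(2,2), lo=3 mid=3 ⇒ [3, 9, 2, 10, 13, 14, 19, 16]
10<13: swap(3,3), lo=4 mid=4 ⇒ [3, 9, 2, 10, 13, 14, 19, 16]
13=13: mid=5
done. lo=4 hi=4; v=[3, 9, 2, 10, 13, 14, 19, 16]

(4, 4)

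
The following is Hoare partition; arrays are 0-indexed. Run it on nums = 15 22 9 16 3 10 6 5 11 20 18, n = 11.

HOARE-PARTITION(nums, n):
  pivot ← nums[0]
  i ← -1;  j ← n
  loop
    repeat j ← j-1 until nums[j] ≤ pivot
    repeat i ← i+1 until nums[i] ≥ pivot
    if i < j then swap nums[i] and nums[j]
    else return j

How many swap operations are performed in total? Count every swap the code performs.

3

pivot=15
j stops at 8 (11), i stops at 0 (15); swap ⇒ 11 22 9 16 3 10 6 5 15 20 18
j stops at 7 (5), i stops at 1 (22); swap ⇒ 11 5 9 16 3 10 6 22 15 20 18
j stops at 6 (6), i stops at 3 (16); swap ⇒ 11 5 9 6 3 10 16 22 15 20 18
j stops at 5, i stops at 6; i≥j ⇒ return 5. nums=11 5 9 6 3 10 16 22 15 20 18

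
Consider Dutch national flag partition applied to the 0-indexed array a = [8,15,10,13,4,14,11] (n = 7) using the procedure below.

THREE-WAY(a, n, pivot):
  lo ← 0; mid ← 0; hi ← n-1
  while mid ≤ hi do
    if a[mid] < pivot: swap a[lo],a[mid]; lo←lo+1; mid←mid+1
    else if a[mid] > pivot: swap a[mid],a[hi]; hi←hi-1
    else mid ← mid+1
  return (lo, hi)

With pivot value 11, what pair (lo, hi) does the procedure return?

(3, 3)

pivot = 11; lo=0, mid=0, hi=6
a[mid]=8<11: swap a[0],a[0]; lo=1,mid=1 → [8,15,10,13,4,14,11]
a[mid]=15>11: swap a[1],a[6]; hi=5 → [8,11,10,13,4,14,15]
a[mid]=11=11: mid=2
a[mid]=10<11: swap a[1],a[2]; lo=2,mid=3 → [8,10,11,13,4,14,15]
a[mid]=13>11: swap a[3],a[5]; hi=4 → [8,10,11,14,4,13,15]
a[mid]=14>11: swap a[3],a[4]; hi=3 → [8,10,11,4,14,13,15]
a[mid]=4<11: swap a[2],a[3]; lo=3,mid=4 → [8,10,4,11,14,13,15]
end: lo=3, hi=3; a = [8,10,4,11,14,13,15]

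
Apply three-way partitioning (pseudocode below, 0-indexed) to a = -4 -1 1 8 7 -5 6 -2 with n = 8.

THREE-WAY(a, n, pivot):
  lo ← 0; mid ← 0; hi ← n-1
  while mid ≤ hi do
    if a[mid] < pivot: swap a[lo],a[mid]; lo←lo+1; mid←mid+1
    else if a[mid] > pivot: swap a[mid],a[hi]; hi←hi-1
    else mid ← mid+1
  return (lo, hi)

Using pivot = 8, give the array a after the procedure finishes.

-4 -1 1 7 -5 6 -2 8

lo=0 mid=0 hi=7
-4<8: swap(0,0), lo=1 mid=1 ⇒ -4 -1 1 8 7 -5 6 -2
-1<8: swap(1,1), lo=2 mid=2 ⇒ -4 -1 1 8 7 -5 6 -2
1<8: swap(2,2), lo=3 mid=3 ⇒ -4 -1 1 8 7 -5 6 -2
8=8: mid=4
7<8: swap(3,4), lo=4 mid=5 ⇒ -4 -1 1 7 8 -5 6 -2
-5<8: swap(4,5), lo=5 mid=6 ⇒ -4 -1 1 7 -5 8 6 -2
6<8: swap(5,6), lo=6 mid=7 ⇒ -4 -1 1 7 -5 6 8 -2
-2<8: swap(6,7), lo=7 mid=8 ⇒ -4 -1 1 7 -5 6 -2 8
done. lo=7 hi=7; a=-4 -1 1 7 -5 6 -2 8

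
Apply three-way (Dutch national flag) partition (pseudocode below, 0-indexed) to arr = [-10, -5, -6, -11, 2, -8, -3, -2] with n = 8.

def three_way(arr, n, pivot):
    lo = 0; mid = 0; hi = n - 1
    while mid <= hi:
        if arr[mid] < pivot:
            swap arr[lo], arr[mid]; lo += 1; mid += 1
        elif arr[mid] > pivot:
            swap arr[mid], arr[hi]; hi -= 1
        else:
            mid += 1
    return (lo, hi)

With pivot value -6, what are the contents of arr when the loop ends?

pivot = -6; lo=0, mid=0, hi=7
arr[mid]=-10<-6: swap arr[0],arr[0]; lo=1,mid=1 → [-10, -5, -6, -11, 2, -8, -3, -2]
arr[mid]=-5>-6: swap arr[1],arr[7]; hi=6 → [-10, -2, -6, -11, 2, -8, -3, -5]
arr[mid]=-2>-6: swap arr[1],arr[6]; hi=5 → [-10, -3, -6, -11, 2, -8, -2, -5]
arr[mid]=-3>-6: swap arr[1],arr[5]; hi=4 → [-10, -8, -6, -11, 2, -3, -2, -5]
arr[mid]=-8<-6: swap arr[1],arr[1]; lo=2,mid=2 → [-10, -8, -6, -11, 2, -3, -2, -5]
arr[mid]=-6=-6: mid=3
arr[mid]=-11<-6: swap arr[2],arr[3]; lo=3,mid=4 → [-10, -8, -11, -6, 2, -3, -2, -5]
arr[mid]=2>-6: swap arr[4],arr[4]; hi=3 → [-10, -8, -11, -6, 2, -3, -2, -5]
end: lo=3, hi=3; arr = [-10, -8, -11, -6, 2, -3, -2, -5]

[-10, -8, -11, -6, 2, -3, -2, -5]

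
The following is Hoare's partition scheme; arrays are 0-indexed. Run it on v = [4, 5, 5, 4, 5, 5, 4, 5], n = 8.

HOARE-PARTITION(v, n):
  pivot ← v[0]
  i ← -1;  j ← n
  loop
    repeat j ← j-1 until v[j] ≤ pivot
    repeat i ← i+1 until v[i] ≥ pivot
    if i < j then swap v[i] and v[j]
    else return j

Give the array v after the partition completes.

pivot = v[0] = 4; i = -1, j = 8
j→6 (v[6]=4≤4), i→0 (v[0]=4≥4); i<j, swap → [4, 5, 5, 4, 5, 5, 4, 5]
j→3 (v[3]=4≤4), i→1 (v[1]=5≥4); i<j, swap → [4, 4, 5, 5, 5, 5, 4, 5]
j→1, i→2; i≥j, return j=1. v = [4, 4, 5, 5, 5, 5, 4, 5]

[4, 4, 5, 5, 5, 5, 4, 5]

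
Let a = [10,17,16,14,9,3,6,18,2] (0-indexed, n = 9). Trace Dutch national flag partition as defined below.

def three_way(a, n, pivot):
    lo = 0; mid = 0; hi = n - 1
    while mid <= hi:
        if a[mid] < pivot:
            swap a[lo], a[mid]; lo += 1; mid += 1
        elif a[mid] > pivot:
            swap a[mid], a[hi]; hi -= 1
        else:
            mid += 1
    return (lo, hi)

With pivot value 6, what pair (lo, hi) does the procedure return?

(2, 2)

pivot = 6; lo=0, mid=0, hi=8
a[mid]=10>6: swap a[0],a[8]; hi=7 → [2,17,16,14,9,3,6,18,10]
a[mid]=2<6: swap a[0],a[0]; lo=1,mid=1 → [2,17,16,14,9,3,6,18,10]
a[mid]=17>6: swap a[1],a[7]; hi=6 → [2,18,16,14,9,3,6,17,10]
a[mid]=18>6: swap a[1],a[6]; hi=5 → [2,6,16,14,9,3,18,17,10]
a[mid]=6=6: mid=2
a[mid]=16>6: swap a[2],a[5]; hi=4 → [2,6,3,14,9,16,18,17,10]
a[mid]=3<6: swap a[1],a[2]; lo=2,mid=3 → [2,3,6,14,9,16,18,17,10]
a[mid]=14>6: swap a[3],a[4]; hi=3 → [2,3,6,9,14,16,18,17,10]
a[mid]=9>6: swap a[3],a[3]; hi=2 → [2,3,6,9,14,16,18,17,10]
end: lo=2, hi=2; a = [2,3,6,9,14,16,18,17,10]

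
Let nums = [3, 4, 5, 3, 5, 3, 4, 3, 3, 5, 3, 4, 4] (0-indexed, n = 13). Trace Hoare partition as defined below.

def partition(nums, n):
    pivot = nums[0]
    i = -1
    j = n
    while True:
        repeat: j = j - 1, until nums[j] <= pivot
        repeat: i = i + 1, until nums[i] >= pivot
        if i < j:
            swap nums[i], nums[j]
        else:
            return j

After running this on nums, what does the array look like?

[3, 3, 3, 3, 5, 3, 4, 5, 4, 5, 3, 4, 4]

pivot = nums[0] = 3; i = -1, j = 13
j→10 (nums[10]=3≤3), i→0 (nums[0]=3≥3); i<j, swap → [3, 4, 5, 3, 5, 3, 4, 3, 3, 5, 3, 4, 4]
j→8 (nums[8]=3≤3), i→1 (nums[1]=4≥3); i<j, swap → [3, 3, 5, 3, 5, 3, 4, 3, 4, 5, 3, 4, 4]
j→7 (nums[7]=3≤3), i→2 (nums[2]=5≥3); i<j, swap → [3, 3, 3, 3, 5, 3, 4, 5, 4, 5, 3, 4, 4]
j→5 (nums[5]=3≤3), i→3 (nums[3]=3≥3); i<j, swap → [3, 3, 3, 3, 5, 3, 4, 5, 4, 5, 3, 4, 4]
j→3, i→4; i≥j, return j=3. nums = [3, 3, 3, 3, 5, 3, 4, 5, 4, 5, 3, 4, 4]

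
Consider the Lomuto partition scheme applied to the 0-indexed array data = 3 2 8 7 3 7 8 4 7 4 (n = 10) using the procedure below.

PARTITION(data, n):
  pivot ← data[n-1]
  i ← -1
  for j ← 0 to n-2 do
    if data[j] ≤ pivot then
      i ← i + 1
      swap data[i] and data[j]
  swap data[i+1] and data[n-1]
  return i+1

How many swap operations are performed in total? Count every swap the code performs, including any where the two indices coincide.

5

pivot=4, i=-1
j=0: 3≤4, i=0, swap(0,0) ⇒ 3 2 8 7 3 7 8 4 7 4
j=1: 2≤4, i=1, swap(1,1) ⇒ 3 2 8 7 3 7 8 4 7 4
j=2: 8>4, skip
j=3: 7>4, skip
j=4: 3≤4, i=2, swap(2,4) ⇒ 3 2 3 7 8 7 8 4 7 4
j=5: 7>4, skip
j=6: 8>4, skip
j=7: 4≤4, i=3, swap(3,7) ⇒ 3 2 3 4 8 7 8 7 7 4
j=8: 7>4, skip
swap(4,9) ⇒ 3 2 3 4 4 7 8 7 7 8; return 4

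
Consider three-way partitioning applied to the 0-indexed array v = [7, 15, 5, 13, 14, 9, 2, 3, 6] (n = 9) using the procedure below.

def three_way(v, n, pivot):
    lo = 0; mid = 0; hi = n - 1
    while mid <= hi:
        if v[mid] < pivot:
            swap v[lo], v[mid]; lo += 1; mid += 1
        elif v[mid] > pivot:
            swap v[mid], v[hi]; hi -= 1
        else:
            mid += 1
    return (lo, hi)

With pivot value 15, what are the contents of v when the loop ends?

pivot = 15; lo=0, mid=0, hi=8
v[mid]=7<15: swap v[0],v[0]; lo=1,mid=1 → [7, 15, 5, 13, 14, 9, 2, 3, 6]
v[mid]=15=15: mid=2
v[mid]=5<15: swap v[1],v[2]; lo=2,mid=3 → [7, 5, 15, 13, 14, 9, 2, 3, 6]
v[mid]=13<15: swap v[2],v[3]; lo=3,mid=4 → [7, 5, 13, 15, 14, 9, 2, 3, 6]
v[mid]=14<15: swap v[3],v[4]; lo=4,mid=5 → [7, 5, 13, 14, 15, 9, 2, 3, 6]
v[mid]=9<15: swap v[4],v[5]; lo=5,mid=6 → [7, 5, 13, 14, 9, 15, 2, 3, 6]
v[mid]=2<15: swap v[5],v[6]; lo=6,mid=7 → [7, 5, 13, 14, 9, 2, 15, 3, 6]
v[mid]=3<15: swap v[6],v[7]; lo=7,mid=8 → [7, 5, 13, 14, 9, 2, 3, 15, 6]
v[mid]=6<15: swap v[7],v[8]; lo=8,mid=9 → [7, 5, 13, 14, 9, 2, 3, 6, 15]
end: lo=8, hi=8; v = [7, 5, 13, 14, 9, 2, 3, 6, 15]

[7, 5, 13, 14, 9, 2, 3, 6, 15]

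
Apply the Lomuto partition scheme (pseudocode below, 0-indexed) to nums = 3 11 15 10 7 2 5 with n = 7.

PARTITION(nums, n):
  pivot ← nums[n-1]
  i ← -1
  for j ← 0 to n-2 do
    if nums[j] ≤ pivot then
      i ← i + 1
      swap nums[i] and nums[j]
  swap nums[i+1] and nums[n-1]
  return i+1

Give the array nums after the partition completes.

3 2 5 10 7 11 15

pivot=5, i=-1
j=0: 3≤5, i=0, swap(0,0) ⇒ 3 11 15 10 7 2 5
j=1: 11>5, skip
j=2: 15>5, skip
j=3: 10>5, skip
j=4: 7>5, skip
j=5: 2≤5, i=1, swap(1,5) ⇒ 3 2 15 10 7 11 5
swap(2,6) ⇒ 3 2 5 10 7 11 15; return 2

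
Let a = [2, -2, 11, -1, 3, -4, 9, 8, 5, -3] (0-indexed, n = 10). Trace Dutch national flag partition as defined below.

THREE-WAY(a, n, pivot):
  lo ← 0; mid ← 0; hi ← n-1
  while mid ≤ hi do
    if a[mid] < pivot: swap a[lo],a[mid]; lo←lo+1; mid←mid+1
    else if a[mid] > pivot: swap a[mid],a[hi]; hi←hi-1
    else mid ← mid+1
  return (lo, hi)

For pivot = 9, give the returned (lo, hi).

(8, 8)

lo=0 mid=0 hi=9
2<9: swap(0,0), lo=1 mid=1 ⇒ [2, -2, 11, -1, 3, -4, 9, 8, 5, -3]
-2<9: swap(1,1), lo=2 mid=2 ⇒ [2, -2, 11, -1, 3, -4, 9, 8, 5, -3]
11>9: swap(2,9), hi=8 ⇒ [2, -2, -3, -1, 3, -4, 9, 8, 5, 11]
-3<9: swap(2,2), lo=3 mid=3 ⇒ [2, -2, -3, -1, 3, -4, 9, 8, 5, 11]
-1<9: swap(3,3), lo=4 mid=4 ⇒ [2, -2, -3, -1, 3, -4, 9, 8, 5, 11]
3<9: swap(4,4), lo=5 mid=5 ⇒ [2, -2, -3, -1, 3, -4, 9, 8, 5, 11]
-4<9: swap(5,5), lo=6 mid=6 ⇒ [2, -2, -3, -1, 3, -4, 9, 8, 5, 11]
9=9: mid=7
8<9: swap(6,7), lo=7 mid=8 ⇒ [2, -2, -3, -1, 3, -4, 8, 9, 5, 11]
5<9: swap(7,8), lo=8 mid=9 ⇒ [2, -2, -3, -1, 3, -4, 8, 5, 9, 11]
done. lo=8 hi=8; a=[2, -2, -3, -1, 3, -4, 8, 5, 9, 11]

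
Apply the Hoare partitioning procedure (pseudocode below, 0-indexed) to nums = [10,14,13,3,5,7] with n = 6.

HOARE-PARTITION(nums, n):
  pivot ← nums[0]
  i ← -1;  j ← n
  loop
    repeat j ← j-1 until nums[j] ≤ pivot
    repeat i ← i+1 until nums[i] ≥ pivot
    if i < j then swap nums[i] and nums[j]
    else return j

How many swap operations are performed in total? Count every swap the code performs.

3

pivot=10
j stops at 5 (7), i stops at 0 (10); swap ⇒ [7,14,13,3,5,10]
j stops at 4 (5), i stops at 1 (14); swap ⇒ [7,5,13,3,14,10]
j stops at 3 (3), i stops at 2 (13); swap ⇒ [7,5,3,13,14,10]
j stops at 2, i stops at 3; i≥j ⇒ return 2. nums=[7,5,3,13,14,10]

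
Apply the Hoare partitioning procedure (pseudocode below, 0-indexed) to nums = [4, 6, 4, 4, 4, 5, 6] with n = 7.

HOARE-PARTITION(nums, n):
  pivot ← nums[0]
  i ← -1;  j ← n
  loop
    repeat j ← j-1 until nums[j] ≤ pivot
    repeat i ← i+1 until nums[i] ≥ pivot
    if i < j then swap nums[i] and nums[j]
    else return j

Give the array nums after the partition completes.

pivot=4
j stops at 4 (4), i stops at 0 (4); swap ⇒ [4, 6, 4, 4, 4, 5, 6]
j stops at 3 (4), i stops at 1 (6); swap ⇒ [4, 4, 4, 6, 4, 5, 6]
j stops at 2, i stops at 2; i≥j ⇒ return 2. nums=[4, 4, 4, 6, 4, 5, 6]

[4, 4, 4, 6, 4, 5, 6]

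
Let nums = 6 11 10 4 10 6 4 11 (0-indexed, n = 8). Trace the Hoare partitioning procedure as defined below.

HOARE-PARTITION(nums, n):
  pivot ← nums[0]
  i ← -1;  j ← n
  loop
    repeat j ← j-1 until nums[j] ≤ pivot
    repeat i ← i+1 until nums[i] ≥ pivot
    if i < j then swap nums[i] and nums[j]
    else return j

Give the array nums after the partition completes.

4 6 4 10 10 11 6 11

pivot = nums[0] = 6; i = -1, j = 8
j→6 (nums[6]=4≤6), i→0 (nums[0]=6≥6); i<j, swap → 4 11 10 4 10 6 6 11
j→5 (nums[5]=6≤6), i→1 (nums[1]=11≥6); i<j, swap → 4 6 10 4 10 11 6 11
j→3 (nums[3]=4≤6), i→2 (nums[2]=10≥6); i<j, swap → 4 6 4 10 10 11 6 11
j→2, i→3; i≥j, return j=2. nums = 4 6 4 10 10 11 6 11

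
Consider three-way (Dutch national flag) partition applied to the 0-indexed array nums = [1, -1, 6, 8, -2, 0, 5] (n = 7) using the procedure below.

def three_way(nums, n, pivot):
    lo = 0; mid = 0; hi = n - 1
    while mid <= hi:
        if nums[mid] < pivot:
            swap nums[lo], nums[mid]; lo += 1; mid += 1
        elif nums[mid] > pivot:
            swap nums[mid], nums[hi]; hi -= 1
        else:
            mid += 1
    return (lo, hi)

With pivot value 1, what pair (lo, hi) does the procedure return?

(3, 3)

pivot = 1; lo=0, mid=0, hi=6
nums[mid]=1=1: mid=1
nums[mid]=-1<1: swap nums[0],nums[1]; lo=1,mid=2 → [-1, 1, 6, 8, -2, 0, 5]
nums[mid]=6>1: swap nums[2],nums[6]; hi=5 → [-1, 1, 5, 8, -2, 0, 6]
nums[mid]=5>1: swap nums[2],nums[5]; hi=4 → [-1, 1, 0, 8, -2, 5, 6]
nums[mid]=0<1: swap nums[1],nums[2]; lo=2,mid=3 → [-1, 0, 1, 8, -2, 5, 6]
nums[mid]=8>1: swap nums[3],nums[4]; hi=3 → [-1, 0, 1, -2, 8, 5, 6]
nums[mid]=-2<1: swap nums[2],nums[3]; lo=3,mid=4 → [-1, 0, -2, 1, 8, 5, 6]
end: lo=3, hi=3; nums = [-1, 0, -2, 1, 8, 5, 6]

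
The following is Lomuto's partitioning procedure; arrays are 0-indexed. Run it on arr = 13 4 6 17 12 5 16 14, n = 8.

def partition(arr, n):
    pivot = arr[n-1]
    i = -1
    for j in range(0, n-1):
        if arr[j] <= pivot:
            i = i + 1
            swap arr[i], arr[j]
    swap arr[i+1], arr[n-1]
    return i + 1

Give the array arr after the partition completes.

pivot = arr[7] = 14; i = -1
j=0: arr[0]=13 ≤ 14 → i=0, swap arr[0],arr[0] (no change) → 13 4 6 17 12 5 16 14
j=1: arr[1]=4 ≤ 14 → i=1, swap arr[1],arr[1] (no change) → 13 4 6 17 12 5 16 14
j=2: arr[2]=6 ≤ 14 → i=2, swap arr[2],arr[2] (no change) → 13 4 6 17 12 5 16 14
j=3: arr[3]=17 > 14 → no swap
j=4: arr[4]=12 ≤ 14 → i=3, swap arr[3],arr[4] → 13 4 6 12 17 5 16 14
j=5: arr[5]=5 ≤ 14 → i=4, swap arr[4],arr[5] → 13 4 6 12 5 17 16 14
j=6: arr[6]=16 > 14 → no swap
final swap arr[5],arr[7] → 13 4 6 12 5 14 16 17; return 5

13 4 6 12 5 14 16 17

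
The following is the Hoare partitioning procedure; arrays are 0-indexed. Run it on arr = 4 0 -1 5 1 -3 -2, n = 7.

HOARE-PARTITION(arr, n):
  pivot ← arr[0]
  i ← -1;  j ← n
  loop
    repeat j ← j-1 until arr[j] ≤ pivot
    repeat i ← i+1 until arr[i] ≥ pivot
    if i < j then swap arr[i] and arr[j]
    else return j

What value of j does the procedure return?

pivot = arr[0] = 4; i = -1, j = 7
j→6 (arr[6]=-2≤4), i→0 (arr[0]=4≥4); i<j, swap → -2 0 -1 5 1 -3 4
j→5 (arr[5]=-3≤4), i→3 (arr[3]=5≥4); i<j, swap → -2 0 -1 -3 1 5 4
j→4, i→5; i≥j, return j=4. arr = -2 0 -1 -3 1 5 4

4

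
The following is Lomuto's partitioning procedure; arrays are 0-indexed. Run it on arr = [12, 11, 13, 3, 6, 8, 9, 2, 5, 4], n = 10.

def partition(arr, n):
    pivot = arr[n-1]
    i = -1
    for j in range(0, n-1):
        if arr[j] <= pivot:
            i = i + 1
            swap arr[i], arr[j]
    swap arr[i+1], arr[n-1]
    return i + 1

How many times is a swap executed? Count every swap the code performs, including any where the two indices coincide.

3

pivot = arr[9] = 4; i = -1
j=0: arr[0]=12 > 4 → no swap
j=1: arr[1]=11 > 4 → no swap
j=2: arr[2]=13 > 4 → no swap
j=3: arr[3]=3 ≤ 4 → i=0, swap arr[0],arr[3] → [3, 11, 13, 12, 6, 8, 9, 2, 5, 4]
j=4: arr[4]=6 > 4 → no swap
j=5: arr[5]=8 > 4 → no swap
j=6: arr[6]=9 > 4 → no swap
j=7: arr[7]=2 ≤ 4 → i=1, swap arr[1],arr[7] → [3, 2, 13, 12, 6, 8, 9, 11, 5, 4]
j=8: arr[8]=5 > 4 → no swap
final swap arr[2],arr[9] → [3, 2, 4, 12, 6, 8, 9, 11, 5, 13]; return 2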